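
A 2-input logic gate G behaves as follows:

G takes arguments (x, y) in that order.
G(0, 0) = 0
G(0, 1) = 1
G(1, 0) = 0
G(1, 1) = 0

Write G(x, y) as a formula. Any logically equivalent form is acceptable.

G(x, y) = NOT x AND y

1 only at (0,1): NOT x AND y.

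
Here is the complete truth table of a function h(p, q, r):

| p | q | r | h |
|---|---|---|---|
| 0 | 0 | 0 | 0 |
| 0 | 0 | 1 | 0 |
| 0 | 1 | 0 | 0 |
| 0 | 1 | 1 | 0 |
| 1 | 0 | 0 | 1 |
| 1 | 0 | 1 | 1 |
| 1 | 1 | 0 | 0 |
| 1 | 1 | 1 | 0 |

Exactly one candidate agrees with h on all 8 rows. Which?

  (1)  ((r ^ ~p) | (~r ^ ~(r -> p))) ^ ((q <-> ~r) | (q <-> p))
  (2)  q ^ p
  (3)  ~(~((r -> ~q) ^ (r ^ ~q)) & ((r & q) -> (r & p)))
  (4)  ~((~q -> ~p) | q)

(1): at (0,1,1) it gives 1, but h = 0 — eliminated.
(2): at (0,1,0) it gives 1, but h = 0 — eliminated.
(3): at (0,0,1) it gives 1, but h = 0 — eliminated.
That leaves (4). Evaluating it on every row reproduces the table of h exactly.

4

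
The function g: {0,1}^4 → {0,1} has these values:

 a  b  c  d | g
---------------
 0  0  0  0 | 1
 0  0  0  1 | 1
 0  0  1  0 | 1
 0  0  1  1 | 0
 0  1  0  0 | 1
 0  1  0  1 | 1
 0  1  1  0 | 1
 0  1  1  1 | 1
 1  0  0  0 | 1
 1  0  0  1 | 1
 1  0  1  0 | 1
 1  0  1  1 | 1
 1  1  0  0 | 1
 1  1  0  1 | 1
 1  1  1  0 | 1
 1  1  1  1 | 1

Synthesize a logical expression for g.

g(a, b, c, d) = ~(((~a & ~b) & c) & d)

Only row (0,0,1,1) gives 0. So g is 1 everywhere except there — the complement of the minterm ¬a·¬b·c·d.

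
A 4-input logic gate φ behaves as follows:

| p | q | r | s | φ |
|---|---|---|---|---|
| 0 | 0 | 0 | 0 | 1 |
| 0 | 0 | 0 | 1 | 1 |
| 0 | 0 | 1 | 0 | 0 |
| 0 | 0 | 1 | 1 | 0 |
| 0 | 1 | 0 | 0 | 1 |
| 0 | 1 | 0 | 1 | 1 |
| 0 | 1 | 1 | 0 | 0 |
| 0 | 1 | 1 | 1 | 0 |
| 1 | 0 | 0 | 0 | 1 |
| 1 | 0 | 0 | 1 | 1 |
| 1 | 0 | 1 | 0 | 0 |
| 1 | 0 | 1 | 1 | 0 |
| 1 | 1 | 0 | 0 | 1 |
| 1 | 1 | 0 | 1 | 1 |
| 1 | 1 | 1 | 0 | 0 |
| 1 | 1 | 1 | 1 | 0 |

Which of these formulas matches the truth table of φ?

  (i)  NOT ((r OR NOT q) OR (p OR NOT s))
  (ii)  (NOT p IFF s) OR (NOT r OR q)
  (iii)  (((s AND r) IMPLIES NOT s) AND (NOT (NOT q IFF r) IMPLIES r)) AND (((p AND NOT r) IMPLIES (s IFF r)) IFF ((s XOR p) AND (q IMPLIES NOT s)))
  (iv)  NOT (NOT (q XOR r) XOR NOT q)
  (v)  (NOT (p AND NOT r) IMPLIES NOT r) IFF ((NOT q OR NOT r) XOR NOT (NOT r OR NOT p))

(i) disagrees with φ on (0,0,0,0) (formula → 0, table → 1); rule it out.
(ii) disagrees with φ on (0,0,1,1) (formula → 1, table → 0); rule it out.
(iii) disagrees with φ on (0,0,0,0) (formula → 0, table → 1); rule it out.
(v) disagrees with φ on (0,1,1,0) (formula → 1, table → 0); rule it out.
(iv) is the remaining candidate, and it agrees with φ on all 16 inputs.

iv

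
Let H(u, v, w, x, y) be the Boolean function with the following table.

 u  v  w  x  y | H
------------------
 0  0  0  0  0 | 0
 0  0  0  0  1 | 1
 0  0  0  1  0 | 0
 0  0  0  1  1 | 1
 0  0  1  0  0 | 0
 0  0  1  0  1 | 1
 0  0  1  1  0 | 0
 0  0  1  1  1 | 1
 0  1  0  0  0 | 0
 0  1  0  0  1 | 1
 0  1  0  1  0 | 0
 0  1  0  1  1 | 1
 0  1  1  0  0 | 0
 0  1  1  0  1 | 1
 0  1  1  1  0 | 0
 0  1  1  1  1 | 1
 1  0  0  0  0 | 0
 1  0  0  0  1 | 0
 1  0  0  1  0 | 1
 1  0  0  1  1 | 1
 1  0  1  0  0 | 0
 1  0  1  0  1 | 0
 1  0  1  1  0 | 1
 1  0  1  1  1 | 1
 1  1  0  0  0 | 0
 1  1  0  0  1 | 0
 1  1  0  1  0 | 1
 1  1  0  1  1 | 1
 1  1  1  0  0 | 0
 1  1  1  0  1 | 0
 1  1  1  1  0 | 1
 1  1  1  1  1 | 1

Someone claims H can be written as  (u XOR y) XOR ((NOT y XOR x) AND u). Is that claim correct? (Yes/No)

Yes

Evaluate (u XOR y) XOR ((NOT y XOR x) AND u) on each row and compare to H:
  u=0, v=0, w=0, x=0, y=0: formula gives 0, H = 0 ✓
  u=0, v=0, w=0, x=0, y=1: formula gives 1, H = 1 ✓
  u=0, v=0, w=0, x=1, y=0: formula gives 0, H = 0 ✓
  u=0, v=0, w=0, x=1, y=1: formula gives 1, H = 1 ✓
  … (the remaining 28 rows also agree.)
All 32 rows match — the expression computes H exactly.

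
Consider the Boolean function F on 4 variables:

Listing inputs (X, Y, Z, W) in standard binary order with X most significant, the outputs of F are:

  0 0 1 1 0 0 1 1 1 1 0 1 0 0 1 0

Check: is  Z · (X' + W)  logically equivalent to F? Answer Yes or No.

No

Evaluate Z · (X' + W) on each row and compare to F:
  X=0, Y=0, Z=0, W=0: formula gives 0, F = 0 ✓
  X=0, Y=0, Z=0, W=1: formula gives 0, F = 0 ✓
  X=0, Y=0, Z=1, W=0: formula gives 1, F = 1 ✓
  X=0, Y=0, Z=1, W=1: formula gives 1, F = 1 ✓
  …
  X=1, Y=0, Z=0, W=0: formula gives 0, but F = 1 ✗
Since they disagree at (1,0,0,0), the expression is not a correct formula for F.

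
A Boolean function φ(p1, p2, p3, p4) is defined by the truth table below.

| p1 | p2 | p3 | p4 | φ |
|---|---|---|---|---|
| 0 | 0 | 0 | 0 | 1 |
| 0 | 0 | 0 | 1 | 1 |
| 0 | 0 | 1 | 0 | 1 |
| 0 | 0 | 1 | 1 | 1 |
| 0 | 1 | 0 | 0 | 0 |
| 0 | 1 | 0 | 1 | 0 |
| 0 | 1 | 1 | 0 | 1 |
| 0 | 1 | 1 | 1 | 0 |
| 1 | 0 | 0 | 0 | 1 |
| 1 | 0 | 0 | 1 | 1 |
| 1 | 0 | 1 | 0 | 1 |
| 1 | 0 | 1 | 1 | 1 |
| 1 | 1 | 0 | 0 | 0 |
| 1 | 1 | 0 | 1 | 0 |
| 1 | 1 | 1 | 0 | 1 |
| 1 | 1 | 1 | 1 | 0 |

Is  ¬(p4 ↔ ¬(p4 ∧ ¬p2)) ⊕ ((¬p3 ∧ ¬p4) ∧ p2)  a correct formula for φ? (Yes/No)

Evaluate ¬(p4 ↔ ¬(p4 ∧ ¬p2)) ⊕ ((¬p3 ∧ ¬p4) ∧ p2) on each row and compare to φ:
  p1=0, p2=0, p3=0, p4=0: formula gives 1, φ = 1 ✓
  p1=0, p2=0, p3=0, p4=1: formula gives 1, φ = 1 ✓
  p1=0, p2=0, p3=1, p4=0: formula gives 1, φ = 1 ✓
  p1=0, p2=0, p3=1, p4=1: formula gives 1, φ = 1 ✓
  … (the remaining 12 rows also agree.)
All 16 rows match — the expression computes φ exactly.

Yes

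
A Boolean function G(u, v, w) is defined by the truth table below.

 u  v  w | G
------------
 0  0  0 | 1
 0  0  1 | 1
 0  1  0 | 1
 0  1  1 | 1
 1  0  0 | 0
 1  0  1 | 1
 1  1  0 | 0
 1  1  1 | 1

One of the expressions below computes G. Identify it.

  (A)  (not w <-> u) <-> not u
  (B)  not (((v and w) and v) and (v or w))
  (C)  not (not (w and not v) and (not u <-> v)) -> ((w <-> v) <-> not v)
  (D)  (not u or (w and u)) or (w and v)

(A) disagrees with G on (0,0,0) (formula → 0, table → 1); rule it out.
(B) disagrees with G on (0,1,1) (formula → 0, table → 1); rule it out.
(C) disagrees with G on (0,0,1) (formula → 0, table → 1); rule it out.
That leaves (D). Evaluating it on every row reproduces the table of G exactly.

D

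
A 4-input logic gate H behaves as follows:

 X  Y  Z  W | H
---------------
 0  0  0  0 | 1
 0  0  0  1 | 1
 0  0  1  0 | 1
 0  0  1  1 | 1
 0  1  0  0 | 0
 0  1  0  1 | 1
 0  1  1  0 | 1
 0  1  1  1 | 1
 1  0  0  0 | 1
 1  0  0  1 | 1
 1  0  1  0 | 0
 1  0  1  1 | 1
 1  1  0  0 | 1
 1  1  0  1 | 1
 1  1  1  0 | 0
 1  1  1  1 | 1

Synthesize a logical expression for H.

H is 0 on only 3 rows — (0,1,0,0), (1,0,1,0), (1,1,1,0). Writing each as a minterm (¬X·Y·¬Z·¬W, X·¬Y·Z·¬W, X·Y·Z·¬W) and OR-ing them characterizes exactly where H=0, so H is the negation of that disjunction.

H(X, Y, Z, W) = not (((((not X and Y) and not Z) and not W) or (((X and not Y) and Z) and not W)) or (((X and Y) and Z) and not W))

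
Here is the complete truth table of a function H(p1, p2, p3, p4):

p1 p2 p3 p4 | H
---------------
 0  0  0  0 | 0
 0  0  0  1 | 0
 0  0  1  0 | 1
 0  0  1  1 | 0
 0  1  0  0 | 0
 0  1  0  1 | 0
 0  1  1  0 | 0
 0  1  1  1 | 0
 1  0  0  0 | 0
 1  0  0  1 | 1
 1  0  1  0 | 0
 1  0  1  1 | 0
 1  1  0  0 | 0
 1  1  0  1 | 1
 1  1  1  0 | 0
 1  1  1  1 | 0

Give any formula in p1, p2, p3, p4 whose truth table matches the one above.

H(p1, p2, p3, p4) = ((((NOT p1 AND NOT p2) AND p3) AND NOT p4) OR (((p1 AND NOT p2) AND NOT p3) AND p4)) OR (((p1 AND p2) AND NOT p3) AND p4)

H=1 on 3 inputs: (0,0,1,0), (1,0,0,1), (1,1,0,1). Reading each as a conjunction of literals (¬p1·¬p2·p3·¬p4, p1·¬p2·¬p3·p4, p1·p2·¬p3·p4) and taking the OR gives the canonical DNF.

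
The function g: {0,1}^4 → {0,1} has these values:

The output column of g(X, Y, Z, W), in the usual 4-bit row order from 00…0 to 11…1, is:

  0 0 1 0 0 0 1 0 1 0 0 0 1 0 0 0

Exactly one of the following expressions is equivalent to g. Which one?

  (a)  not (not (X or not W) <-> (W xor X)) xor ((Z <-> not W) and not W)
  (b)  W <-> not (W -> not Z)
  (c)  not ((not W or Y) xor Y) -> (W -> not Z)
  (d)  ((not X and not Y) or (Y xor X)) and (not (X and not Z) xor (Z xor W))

a

(b) fails at (0,0,0,0): the formula yields 1, g is 0.
(c) fails at (0,0,0,0): the formula yields 1, g is 0.
(d) fails at (0,0,0,0): the formula yields 1, g is 0.
(a) is the remaining candidate, and it agrees with g on all 16 inputs.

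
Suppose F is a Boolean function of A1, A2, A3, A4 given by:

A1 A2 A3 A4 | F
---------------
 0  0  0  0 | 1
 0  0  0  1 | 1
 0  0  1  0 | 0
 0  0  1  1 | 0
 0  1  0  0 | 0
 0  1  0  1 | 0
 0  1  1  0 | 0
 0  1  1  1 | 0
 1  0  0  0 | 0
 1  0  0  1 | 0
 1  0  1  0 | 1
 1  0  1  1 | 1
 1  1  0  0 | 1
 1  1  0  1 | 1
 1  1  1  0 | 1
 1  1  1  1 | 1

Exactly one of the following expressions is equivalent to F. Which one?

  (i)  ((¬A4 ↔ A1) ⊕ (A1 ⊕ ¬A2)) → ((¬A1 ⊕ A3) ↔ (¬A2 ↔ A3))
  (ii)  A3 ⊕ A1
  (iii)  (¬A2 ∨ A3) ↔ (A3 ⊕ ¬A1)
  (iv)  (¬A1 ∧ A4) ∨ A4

(i) disagrees with F on (0,0,0,0) (formula → 0, table → 1); rule it out.
(ii) disagrees with F on (0,0,0,0) (formula → 0, table → 1); rule it out.
(iv) disagrees with F on (0,0,0,0) (formula → 0, table → 1); rule it out.
That leaves (iii). Evaluating it on every row reproduces the table of F exactly.

iii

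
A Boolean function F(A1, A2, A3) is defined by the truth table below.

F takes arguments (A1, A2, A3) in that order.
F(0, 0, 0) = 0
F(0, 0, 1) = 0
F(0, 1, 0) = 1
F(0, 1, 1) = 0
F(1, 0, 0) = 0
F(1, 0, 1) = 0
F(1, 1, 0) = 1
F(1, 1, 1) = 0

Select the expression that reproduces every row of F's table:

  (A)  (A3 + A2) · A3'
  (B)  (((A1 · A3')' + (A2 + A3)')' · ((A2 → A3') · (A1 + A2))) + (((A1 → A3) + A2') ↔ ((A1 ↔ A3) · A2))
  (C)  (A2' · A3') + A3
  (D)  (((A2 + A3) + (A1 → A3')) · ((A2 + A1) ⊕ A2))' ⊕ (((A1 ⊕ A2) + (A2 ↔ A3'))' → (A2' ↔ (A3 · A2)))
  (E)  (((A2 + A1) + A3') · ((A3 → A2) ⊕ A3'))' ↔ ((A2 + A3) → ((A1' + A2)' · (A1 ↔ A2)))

(B) fails at (1,1,1): the formula yields 1, F is 0.
(C) fails at (0,0,0): the formula yields 1, F is 0.
(D) fails at (0,0,0): the formula yields 1, F is 0.
(E) fails at (0,0,0): the formula yields 1, F is 0.
That leaves (A). Evaluating it on every row reproduces the table of F exactly.

A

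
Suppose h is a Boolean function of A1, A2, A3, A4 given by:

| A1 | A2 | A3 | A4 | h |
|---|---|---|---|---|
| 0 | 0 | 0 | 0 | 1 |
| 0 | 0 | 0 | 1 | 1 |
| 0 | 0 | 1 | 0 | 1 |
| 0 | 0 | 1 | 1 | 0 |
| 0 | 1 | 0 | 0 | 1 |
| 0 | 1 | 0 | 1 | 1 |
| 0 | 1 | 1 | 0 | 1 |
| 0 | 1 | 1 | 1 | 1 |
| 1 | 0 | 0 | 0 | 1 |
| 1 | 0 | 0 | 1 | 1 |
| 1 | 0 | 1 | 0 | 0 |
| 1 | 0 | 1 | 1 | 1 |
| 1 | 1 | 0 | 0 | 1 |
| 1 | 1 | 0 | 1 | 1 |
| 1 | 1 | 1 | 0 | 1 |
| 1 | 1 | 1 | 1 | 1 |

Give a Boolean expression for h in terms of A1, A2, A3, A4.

h(A1, A2, A3, A4) = ~((((~A1 & ~A2) & A3) & A4) | (((A1 & ~A2) & A3) & ~A4))

The 0-rows are (0,0,1,1), (1,0,1,0). Take each as a conjunction (¬A1·¬A2·A3·A4, A1·¬A2·A3·¬A4), form their disjunction, and complement — that gives a formula that is 1 everywhere h is.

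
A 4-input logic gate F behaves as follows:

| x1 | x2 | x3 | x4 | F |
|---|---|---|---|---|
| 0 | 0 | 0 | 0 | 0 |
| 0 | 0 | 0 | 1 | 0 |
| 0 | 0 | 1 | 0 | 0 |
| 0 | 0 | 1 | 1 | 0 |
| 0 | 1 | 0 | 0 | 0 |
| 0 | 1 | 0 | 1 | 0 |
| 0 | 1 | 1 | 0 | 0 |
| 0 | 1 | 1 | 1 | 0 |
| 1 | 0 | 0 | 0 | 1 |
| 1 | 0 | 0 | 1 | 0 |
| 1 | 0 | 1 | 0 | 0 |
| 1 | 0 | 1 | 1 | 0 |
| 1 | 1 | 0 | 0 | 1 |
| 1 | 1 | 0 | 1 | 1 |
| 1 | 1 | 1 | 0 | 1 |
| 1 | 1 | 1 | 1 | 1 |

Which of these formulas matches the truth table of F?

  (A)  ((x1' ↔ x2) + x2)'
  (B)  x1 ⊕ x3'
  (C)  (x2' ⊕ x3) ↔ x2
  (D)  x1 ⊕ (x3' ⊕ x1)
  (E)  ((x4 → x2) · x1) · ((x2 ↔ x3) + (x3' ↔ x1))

E

(A): at (0,0,0,0) it gives 1, but F = 0 — eliminated.
(B): at (0,0,0,0) it gives 1, but F = 0 — eliminated.
(C): at (0,0,1,0) it gives 1, but F = 0 — eliminated.
(D): at (0,0,0,0) it gives 1, but F = 0 — eliminated.
Only (E) survives; checking it on all 16 rows confirms it matches F.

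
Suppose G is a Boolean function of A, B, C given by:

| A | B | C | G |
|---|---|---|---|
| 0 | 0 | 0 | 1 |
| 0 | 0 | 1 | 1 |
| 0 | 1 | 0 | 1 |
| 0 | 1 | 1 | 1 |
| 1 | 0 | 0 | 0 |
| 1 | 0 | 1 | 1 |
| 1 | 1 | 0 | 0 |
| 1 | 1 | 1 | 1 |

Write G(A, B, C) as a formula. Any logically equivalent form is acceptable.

The 0-rows are (1,0,0), (1,1,0). Take each as a conjunction (A·¬B·¬C, A·B·¬C), form their disjunction, and complement — that gives a formula that is 1 everywhere G is.

G(A, B, C) = ¬(((A ∧ ¬B) ∧ ¬C) ∨ ((A ∧ B) ∧ ¬C))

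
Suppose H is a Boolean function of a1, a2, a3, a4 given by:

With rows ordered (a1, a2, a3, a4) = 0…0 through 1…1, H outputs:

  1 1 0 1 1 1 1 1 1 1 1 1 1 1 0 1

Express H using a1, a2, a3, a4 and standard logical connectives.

H(a1, a2, a3, a4) = ~((((~a1 & ~a2) & a3) & ~a4) | (((a1 & a2) & a3) & ~a4))

There are just 2 zero rows: (0,0,1,0), (1,1,1,0). Their minterms are ¬a1·¬a2·a3·¬a4, a1·a2·a3·¬a4; the OR of those covers precisely the 0-outputs, and negating it yields H.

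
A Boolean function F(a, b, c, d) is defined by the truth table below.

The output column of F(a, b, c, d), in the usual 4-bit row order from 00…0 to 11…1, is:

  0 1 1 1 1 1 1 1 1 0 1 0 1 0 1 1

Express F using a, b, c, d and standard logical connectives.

There are just 4 zero rows: (0,0,0,0), (1,0,0,1), (1,0,1,1), (1,1,0,1). Their minterms are ¬a·¬b·¬c·¬d, a·¬b·¬c·d, a·¬b·c·d, a·b·¬c·d; the OR of those covers precisely the 0-outputs, and negating it yields F.

F(a, b, c, d) = ((((((a' · b') · c') · d') + (((a · b') · c') · d)) + (((a · b') · c) · d)) + (((a · b) · c') · d))'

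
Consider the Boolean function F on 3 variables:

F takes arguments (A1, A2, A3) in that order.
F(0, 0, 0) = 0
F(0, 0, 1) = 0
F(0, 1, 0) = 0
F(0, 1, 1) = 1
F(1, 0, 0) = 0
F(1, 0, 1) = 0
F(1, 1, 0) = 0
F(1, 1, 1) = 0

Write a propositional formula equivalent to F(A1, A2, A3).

F is 1 on exactly one input, (0,1,1), whose minterm is ¬A1·A2·A3. So F is just that conjunction.

F(A1, A2, A3) = (NOT A1 AND A2) AND A3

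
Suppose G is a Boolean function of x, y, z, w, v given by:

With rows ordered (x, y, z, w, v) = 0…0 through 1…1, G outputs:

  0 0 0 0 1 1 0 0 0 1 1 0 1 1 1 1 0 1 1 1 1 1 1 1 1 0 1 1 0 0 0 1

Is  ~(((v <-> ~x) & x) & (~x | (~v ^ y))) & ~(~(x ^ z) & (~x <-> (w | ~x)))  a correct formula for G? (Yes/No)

Evaluate ~(((v <-> ~x) & x) & (~x | (~v ^ y))) & ~(~(x ^ z) & (~x <-> (w | ~x))) on each row and compare to G:
  x=0, y=0, z=0, w=0, v=0: formula gives 0, G = 0 ✓
  x=0, y=0, z=0, w=0, v=1: formula gives 0, G = 0 ✓
  x=0, y=0, z=0, w=1, v=0: formula gives 0, G = 0 ✓
  x=0, y=0, z=0, w=1, v=1: formula gives 0, G = 0 ✓
  …
  x=0, y=0, z=1, w=1, v=0: formula gives 1, but G = 0 ✗
Row (0,0,1,1,0) is a counterexample, so the formula is not equivalent to G.

No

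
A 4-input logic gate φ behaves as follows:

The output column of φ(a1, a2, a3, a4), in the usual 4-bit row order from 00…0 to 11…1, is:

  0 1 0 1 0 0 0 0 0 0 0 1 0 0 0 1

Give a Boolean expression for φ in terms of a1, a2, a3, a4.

φ=1 on 4 inputs: (0,0,0,1), (0,0,1,1), (1,0,1,1), (1,1,1,1). Reading each as a conjunction of literals (¬a1·¬a2·¬a3·a4, ¬a1·¬a2·a3·a4, a1·¬a2·a3·a4, a1·a2·a3·a4) and taking the OR gives the canonical DNF.

φ(a1, a2, a3, a4) = (((((¬a1 ∧ ¬a2) ∧ ¬a3) ∧ a4) ∨ (((¬a1 ∧ ¬a2) ∧ a3) ∧ a4)) ∨ (((a1 ∧ ¬a2) ∧ a3) ∧ a4)) ∨ (((a1 ∧ a2) ∧ a3) ∧ a4)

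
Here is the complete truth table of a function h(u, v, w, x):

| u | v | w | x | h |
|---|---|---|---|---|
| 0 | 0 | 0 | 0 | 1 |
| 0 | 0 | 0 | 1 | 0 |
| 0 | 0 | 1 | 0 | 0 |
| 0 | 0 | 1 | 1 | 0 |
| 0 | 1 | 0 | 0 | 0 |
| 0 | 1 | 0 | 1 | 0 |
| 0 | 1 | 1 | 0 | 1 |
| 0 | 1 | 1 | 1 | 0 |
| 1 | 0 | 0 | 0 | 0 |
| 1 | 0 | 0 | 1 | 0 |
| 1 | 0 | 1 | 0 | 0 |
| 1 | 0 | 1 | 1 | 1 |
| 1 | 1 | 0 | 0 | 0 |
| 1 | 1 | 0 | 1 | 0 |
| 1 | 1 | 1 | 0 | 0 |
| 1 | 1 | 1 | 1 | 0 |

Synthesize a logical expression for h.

The 1-rows are (0,0,0,0), (0,1,1,0), (1,0,1,1). Each contributes one minterm — ¬u·¬v·¬w·¬x; ¬u·v·w·¬x; u·¬v·w·x — and their disjunction is a sum-of-products form of h.

h(u, v, w, x) = ((((NOT u AND NOT v) AND NOT w) AND NOT x) OR (((NOT u AND v) AND w) AND NOT x)) OR (((u AND NOT v) AND w) AND x)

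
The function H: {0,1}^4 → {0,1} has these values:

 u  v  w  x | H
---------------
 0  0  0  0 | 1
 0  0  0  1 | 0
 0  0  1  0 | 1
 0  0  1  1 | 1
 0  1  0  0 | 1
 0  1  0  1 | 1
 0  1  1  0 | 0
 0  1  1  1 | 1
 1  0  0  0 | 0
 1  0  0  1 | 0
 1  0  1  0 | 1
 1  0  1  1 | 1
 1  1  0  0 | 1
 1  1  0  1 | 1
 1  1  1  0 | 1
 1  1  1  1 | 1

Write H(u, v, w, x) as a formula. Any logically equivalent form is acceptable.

H(u, v, w, x) = ~((((((~u & ~v) & ~w) & x) | (((~u & v) & w) & ~x)) | (((u & ~v) & ~w) & ~x)) | (((u & ~v) & ~w) & x))

The 0-rows are (0,0,0,1), (0,1,1,0), (1,0,0,0), (1,0,0,1). Take each as a conjunction (¬u·¬v·¬w·x, ¬u·v·w·¬x, u·¬v·¬w·¬x, u·¬v·¬w·x), form their disjunction, and complement — that gives a formula that is 1 everywhere H is.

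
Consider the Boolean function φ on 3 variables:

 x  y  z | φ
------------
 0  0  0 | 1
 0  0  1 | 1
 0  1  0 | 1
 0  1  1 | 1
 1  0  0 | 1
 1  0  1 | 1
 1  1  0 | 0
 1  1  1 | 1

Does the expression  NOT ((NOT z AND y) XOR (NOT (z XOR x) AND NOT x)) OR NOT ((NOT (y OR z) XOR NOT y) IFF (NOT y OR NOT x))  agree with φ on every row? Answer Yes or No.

Check the formula against φ row by row:
  x=0, y=0, z=0: formula gives 1, φ = 1 ✓
  x=0, y=0, z=1: formula gives 1, φ = 1 ✓
  x=0, y=1, z=0: formula gives 1, φ = 1 ✓
  x=0, y=1, z=1: formula gives 1, φ = 1 ✓
  x=1, y=0, z=0: formula gives 1, φ = 1 ✓
  …and likewise for the remaining 3 rows.
All 8 rows match — the expression computes φ exactly.

Yes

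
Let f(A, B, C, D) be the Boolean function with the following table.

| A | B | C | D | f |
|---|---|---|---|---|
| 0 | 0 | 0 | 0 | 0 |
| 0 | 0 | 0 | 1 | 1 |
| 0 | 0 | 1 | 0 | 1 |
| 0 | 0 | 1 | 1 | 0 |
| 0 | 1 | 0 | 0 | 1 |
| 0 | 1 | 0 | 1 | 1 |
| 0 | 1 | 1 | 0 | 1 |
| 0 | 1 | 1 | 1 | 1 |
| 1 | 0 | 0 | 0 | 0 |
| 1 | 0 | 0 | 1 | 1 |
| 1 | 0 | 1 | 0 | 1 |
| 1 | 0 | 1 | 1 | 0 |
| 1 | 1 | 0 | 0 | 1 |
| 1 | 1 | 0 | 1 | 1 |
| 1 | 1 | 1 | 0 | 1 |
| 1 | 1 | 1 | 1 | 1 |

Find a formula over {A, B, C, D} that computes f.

The 0-rows are (0,0,0,0), (0,0,1,1), (1,0,0,0), (1,0,1,1). Take each as a conjunction (¬A·¬B·¬C·¬D, ¬A·¬B·C·D, A·¬B·¬C·¬D, A·¬B·C·D), form their disjunction, and complement — that gives a formula that is 1 everywhere f is.

f(A, B, C, D) = not ((((((not A and not B) and not C) and not D) or (((not A and not B) and C) and D)) or (((A and not B) and not C) and not D)) or (((A and not B) and C) and D))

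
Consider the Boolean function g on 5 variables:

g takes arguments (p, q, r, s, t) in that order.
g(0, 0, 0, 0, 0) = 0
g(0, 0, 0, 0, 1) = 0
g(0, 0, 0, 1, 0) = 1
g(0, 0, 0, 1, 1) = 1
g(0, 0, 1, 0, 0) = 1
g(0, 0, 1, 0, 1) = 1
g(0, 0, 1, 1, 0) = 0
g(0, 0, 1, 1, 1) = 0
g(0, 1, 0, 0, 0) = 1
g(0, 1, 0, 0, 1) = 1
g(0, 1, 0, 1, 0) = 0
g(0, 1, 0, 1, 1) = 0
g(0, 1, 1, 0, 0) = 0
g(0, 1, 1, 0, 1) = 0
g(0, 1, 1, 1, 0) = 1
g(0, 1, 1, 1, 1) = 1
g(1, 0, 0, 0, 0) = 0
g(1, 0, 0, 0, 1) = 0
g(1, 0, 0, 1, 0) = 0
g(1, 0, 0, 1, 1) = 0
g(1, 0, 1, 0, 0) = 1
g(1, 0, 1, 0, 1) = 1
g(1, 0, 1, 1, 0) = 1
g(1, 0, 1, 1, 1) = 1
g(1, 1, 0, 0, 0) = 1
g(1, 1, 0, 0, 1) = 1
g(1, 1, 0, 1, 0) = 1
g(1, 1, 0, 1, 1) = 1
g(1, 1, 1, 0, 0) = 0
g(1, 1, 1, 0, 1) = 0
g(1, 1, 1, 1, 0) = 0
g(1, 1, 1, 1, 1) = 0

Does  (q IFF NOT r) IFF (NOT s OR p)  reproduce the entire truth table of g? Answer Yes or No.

Test each input against both g and the formula:
  p=0, q=0, r=0, s=0, t=0: formula gives 0, g = 0 ✓
  p=0, q=0, r=0, s=0, t=1: formula gives 0, g = 0 ✓
  p=0, q=0, r=0, s=1, t=0: formula gives 1, g = 1 ✓
  p=0, q=0, r=0, s=1, t=1: formula gives 1, g = 1 ✓
  … (the remaining 28 rows also agree.)
No disagreement on any input; they are logically equivalent.

Yes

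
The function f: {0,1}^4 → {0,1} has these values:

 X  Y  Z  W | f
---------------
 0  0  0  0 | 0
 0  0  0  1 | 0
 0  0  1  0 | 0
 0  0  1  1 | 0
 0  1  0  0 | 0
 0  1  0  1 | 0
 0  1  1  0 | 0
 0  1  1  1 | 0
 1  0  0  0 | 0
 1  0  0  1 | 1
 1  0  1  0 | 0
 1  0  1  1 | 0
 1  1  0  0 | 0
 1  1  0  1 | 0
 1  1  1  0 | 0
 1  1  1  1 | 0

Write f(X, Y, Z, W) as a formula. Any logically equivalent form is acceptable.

f is 1 on exactly one input, (1,0,0,1), whose minterm is X·¬Y·¬Z·W. So f is just that conjunction.

f(X, Y, Z, W) = ((X and not Y) and not Z) and W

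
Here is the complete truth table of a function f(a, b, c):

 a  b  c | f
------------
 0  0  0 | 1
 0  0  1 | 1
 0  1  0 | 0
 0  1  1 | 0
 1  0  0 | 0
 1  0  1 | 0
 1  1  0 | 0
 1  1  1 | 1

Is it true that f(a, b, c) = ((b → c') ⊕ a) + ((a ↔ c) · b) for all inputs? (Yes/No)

Test each input against both f and the formula:
  a=0, b=0, c=0: formula gives 1, f = 1 ✓
  a=0, b=0, c=1: formula gives 1, f = 1 ✓
  a=0, b=1, c=0: formula gives 1, but f = 0 ✗
Row (0,1,0) is a counterexample, so the formula is not equivalent to f.

No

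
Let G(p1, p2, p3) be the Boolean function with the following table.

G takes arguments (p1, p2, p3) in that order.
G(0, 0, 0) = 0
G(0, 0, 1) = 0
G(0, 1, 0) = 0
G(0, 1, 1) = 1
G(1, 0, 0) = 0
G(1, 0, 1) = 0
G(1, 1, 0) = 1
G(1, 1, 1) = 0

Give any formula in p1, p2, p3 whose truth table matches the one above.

Collect the rows where G=1 — (0,1,1), (1,1,0) — and write one minterm per row: ¬p1·p2·p3, p1·p2·¬p3. Their union (logical OR) reproduces the table exactly.

G(p1, p2, p3) = ((not p1 and p2) and p3) or ((p1 and p2) and not p3)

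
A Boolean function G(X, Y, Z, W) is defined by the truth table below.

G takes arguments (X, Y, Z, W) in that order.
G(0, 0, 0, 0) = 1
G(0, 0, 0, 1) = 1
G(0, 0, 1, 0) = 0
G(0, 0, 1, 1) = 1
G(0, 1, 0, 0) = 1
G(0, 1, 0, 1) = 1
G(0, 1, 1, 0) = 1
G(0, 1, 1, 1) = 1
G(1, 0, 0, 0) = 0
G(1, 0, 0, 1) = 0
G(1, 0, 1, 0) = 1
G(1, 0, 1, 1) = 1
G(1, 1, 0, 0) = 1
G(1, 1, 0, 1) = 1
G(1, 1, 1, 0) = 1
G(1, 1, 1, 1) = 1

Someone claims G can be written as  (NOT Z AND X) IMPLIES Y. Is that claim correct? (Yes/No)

Test each input against both G and the formula:
  X=0, Y=0, Z=0, W=0: formula gives 1, G = 1 ✓
  X=0, Y=0, Z=0, W=1: formula gives 1, G = 1 ✓
  X=0, Y=0, Z=1, W=0: formula gives 1, but G = 0 ✗
Row (0,0,1,0) is a counterexample, so the formula is not equivalent to G.

No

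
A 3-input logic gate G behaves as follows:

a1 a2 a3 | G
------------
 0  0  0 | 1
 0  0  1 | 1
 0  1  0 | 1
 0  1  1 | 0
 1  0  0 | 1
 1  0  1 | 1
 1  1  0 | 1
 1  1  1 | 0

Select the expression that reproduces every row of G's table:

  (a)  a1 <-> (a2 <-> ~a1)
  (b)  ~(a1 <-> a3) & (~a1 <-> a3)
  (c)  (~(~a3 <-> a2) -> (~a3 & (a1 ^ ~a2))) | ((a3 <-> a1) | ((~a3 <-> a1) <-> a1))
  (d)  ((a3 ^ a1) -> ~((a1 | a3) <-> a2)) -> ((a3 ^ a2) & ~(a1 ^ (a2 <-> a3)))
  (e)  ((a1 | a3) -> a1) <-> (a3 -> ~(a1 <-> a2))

e

(a) fails at (0,1,0): the formula yields 0, G is 1.
(b) fails at (0,0,0): the formula yields 0, G is 1.
(c) fails at (1,1,1): the formula yields 1, G is 0.
(d) fails at (0,0,0): the formula yields 0, G is 1.
That leaves (e). Evaluating it on every row reproduces the table of G exactly.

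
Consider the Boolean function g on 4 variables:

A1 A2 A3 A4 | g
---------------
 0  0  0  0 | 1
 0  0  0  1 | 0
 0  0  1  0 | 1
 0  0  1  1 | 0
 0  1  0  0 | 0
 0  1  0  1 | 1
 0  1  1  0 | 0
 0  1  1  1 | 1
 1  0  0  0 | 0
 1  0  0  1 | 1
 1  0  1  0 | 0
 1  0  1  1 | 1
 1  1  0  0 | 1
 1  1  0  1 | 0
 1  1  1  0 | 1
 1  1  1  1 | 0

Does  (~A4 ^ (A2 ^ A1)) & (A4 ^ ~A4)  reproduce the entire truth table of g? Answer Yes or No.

Check the formula against g row by row:
  A1=0, A2=0, A3=0, A4=0: formula gives 1, g = 1 ✓
  A1=0, A2=0, A3=0, A4=1: formula gives 0, g = 0 ✓
  A1=0, A2=0, A3=1, A4=0: formula gives 1, g = 1 ✓
  A1=0, A2=0, A3=1, A4=1: formula gives 0, g = 0 ✓
  …and likewise for the remaining 12 rows.
Every row agrees, so the formula is equivalent.

Yes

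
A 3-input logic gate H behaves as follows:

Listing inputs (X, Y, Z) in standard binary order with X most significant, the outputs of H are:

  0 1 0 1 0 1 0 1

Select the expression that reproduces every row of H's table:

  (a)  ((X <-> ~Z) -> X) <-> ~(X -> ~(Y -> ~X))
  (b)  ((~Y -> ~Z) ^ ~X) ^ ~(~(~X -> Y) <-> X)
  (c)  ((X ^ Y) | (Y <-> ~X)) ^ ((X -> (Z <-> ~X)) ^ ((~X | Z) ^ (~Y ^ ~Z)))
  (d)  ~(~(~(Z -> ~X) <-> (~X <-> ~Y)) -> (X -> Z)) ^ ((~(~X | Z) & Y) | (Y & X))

(a): at (1,0,0) it gives 1, but H = 0 — eliminated.
(b): at (0,0,0) it gives 1, but H = 0 — eliminated.
(d): at (0,0,1) it gives 0, but H = 1 — eliminated.
(c) is the remaining candidate, and it agrees with H on all 8 inputs.

c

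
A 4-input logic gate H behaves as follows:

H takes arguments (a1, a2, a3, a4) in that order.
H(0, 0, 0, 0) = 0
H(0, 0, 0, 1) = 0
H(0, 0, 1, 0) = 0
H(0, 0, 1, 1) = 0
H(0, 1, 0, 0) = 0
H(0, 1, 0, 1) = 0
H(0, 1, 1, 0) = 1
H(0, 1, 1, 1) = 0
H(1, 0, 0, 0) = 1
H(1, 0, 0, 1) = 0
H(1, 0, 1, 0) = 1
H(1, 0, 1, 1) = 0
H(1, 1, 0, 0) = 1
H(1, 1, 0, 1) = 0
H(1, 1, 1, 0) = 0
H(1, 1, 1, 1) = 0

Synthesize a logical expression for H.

H=1 on 4 inputs: (0,1,1,0), (1,0,0,0), (1,0,1,0), (1,1,0,0). Reading each as a conjunction of literals (¬a1·a2·a3·¬a4, a1·¬a2·¬a3·¬a4, a1·¬a2·a3·¬a4, a1·a2·¬a3·¬a4) and taking the OR gives the canonical DNF.

H(a1, a2, a3, a4) = (((((~a1 & a2) & a3) & ~a4) | (((a1 & ~a2) & ~a3) & ~a4)) | (((a1 & ~a2) & a3) & ~a4)) | (((a1 & a2) & ~a3) & ~a4)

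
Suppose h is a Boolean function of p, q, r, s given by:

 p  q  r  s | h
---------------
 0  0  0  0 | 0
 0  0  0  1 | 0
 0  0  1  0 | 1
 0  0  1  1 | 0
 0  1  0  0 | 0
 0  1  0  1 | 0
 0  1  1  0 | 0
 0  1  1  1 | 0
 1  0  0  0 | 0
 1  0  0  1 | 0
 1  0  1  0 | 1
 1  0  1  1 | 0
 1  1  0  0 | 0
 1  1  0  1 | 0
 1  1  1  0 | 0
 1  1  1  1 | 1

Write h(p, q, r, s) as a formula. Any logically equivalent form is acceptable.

h(p, q, r, s) = ((((~p & ~q) & r) & ~s) | (((p & ~q) & r) & ~s)) | (((p & q) & r) & s)

The 1-rows are (0,0,1,0), (1,0,1,0), (1,1,1,1). Each contributes one minterm — ¬p·¬q·r·¬s; p·¬q·r·¬s; p·q·r·s — and their disjunction is a sum-of-products form of h.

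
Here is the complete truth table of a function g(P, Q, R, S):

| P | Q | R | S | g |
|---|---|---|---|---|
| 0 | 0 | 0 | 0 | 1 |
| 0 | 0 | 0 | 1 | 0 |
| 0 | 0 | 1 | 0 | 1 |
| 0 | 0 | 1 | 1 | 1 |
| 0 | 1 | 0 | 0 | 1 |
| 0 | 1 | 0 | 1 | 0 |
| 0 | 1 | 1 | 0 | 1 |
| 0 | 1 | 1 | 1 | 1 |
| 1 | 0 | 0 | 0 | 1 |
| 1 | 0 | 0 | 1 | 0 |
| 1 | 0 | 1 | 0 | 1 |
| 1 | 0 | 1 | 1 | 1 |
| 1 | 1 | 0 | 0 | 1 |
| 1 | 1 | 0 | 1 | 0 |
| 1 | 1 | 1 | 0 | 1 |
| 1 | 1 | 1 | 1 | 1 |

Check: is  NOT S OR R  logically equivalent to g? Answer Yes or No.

Evaluate NOT S OR R on each row and compare to g:
  P=0, Q=0, R=0, S=0: formula gives 1, g = 1 ✓
  P=0, Q=0, R=0, S=1: formula gives 0, g = 0 ✓
  P=0, Q=0, R=1, S=0: formula gives 1, g = 1 ✓
  P=0, Q=0, R=1, S=1: formula gives 1, g = 1 ✓
  … (the remaining 12 rows also agree.)
Every row agrees, so the formula is equivalent.

Yes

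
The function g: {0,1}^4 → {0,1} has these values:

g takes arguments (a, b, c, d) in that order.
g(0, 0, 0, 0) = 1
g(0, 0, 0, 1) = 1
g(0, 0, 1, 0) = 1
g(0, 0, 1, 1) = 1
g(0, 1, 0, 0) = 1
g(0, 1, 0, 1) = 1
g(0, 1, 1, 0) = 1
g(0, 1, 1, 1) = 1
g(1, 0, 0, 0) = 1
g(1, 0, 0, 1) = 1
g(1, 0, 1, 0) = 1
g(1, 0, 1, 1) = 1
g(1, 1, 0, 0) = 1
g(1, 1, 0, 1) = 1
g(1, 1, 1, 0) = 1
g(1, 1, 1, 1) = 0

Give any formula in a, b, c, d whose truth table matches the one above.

g(a, b, c, d) = ~(((a & b) & c) & d)

The output is 0 only when every input is 1 — NAND of all inputs.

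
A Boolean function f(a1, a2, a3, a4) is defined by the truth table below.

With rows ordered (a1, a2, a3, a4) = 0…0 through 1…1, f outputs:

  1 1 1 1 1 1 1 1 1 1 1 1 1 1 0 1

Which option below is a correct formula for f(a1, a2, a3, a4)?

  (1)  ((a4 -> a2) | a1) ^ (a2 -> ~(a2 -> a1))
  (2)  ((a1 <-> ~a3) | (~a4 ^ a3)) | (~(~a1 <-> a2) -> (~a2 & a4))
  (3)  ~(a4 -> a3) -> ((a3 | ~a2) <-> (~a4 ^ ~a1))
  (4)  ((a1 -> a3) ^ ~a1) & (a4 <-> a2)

2

(1) fails at (0,0,0,0): the formula yields 0, f is 1.
(3) fails at (0,1,0,1): the formula yields 0, f is 1.
(4) fails at (0,0,0,0): the formula yields 0, f is 1.
That leaves (2). Evaluating it on every row reproduces the table of f exactly.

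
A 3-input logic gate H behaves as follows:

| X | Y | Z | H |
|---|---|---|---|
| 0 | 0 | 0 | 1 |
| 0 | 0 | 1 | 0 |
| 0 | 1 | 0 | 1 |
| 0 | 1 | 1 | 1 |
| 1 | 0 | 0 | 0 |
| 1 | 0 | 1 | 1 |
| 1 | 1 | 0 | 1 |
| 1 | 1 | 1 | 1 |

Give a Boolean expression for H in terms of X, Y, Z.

H(X, Y, Z) = ~(((~X & ~Y) & Z) | ((X & ~Y) & ~Z))

H is 0 on only 2 rows — (0,0,1), (1,0,0). Writing each as a minterm (¬X·¬Y·Z, X·¬Y·¬Z) and OR-ing them characterizes exactly where H=0, so H is the negation of that disjunction.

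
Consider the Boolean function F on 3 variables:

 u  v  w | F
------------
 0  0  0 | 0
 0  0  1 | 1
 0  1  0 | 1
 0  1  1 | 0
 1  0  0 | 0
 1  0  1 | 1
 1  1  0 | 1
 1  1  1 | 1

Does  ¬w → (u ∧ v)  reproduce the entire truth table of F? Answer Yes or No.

No

Evaluate ¬w → (u ∧ v) on each row and compare to F:
  u=0, v=0, w=0: formula gives 0, F = 0 ✓
  u=0, v=0, w=1: formula gives 1, F = 1 ✓
  u=0, v=1, w=0: formula gives 0, but F = 1 ✗
Since they disagree at (0,1,0), the expression is not a correct formula for F.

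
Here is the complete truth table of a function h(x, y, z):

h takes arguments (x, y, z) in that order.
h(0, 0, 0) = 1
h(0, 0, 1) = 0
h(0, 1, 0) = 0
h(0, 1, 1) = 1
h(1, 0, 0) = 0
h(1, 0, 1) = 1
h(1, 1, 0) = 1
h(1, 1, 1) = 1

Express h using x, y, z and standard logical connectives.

h(x, y, z) = ((((x' · y') · z) + ((x' · y) · z')) + ((x · y') · z'))'

The 0-rows are (0,0,1), (0,1,0), (1,0,0). Take each as a conjunction (¬x·¬y·z, ¬x·y·¬z, x·¬y·¬z), form their disjunction, and complement — that gives a formula that is 1 everywhere h is.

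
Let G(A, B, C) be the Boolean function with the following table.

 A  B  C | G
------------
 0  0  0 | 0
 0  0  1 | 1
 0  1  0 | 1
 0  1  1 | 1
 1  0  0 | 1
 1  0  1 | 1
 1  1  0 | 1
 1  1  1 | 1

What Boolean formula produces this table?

G(A, B, C) = (A | B) | C

The output is 1 whenever at least one input is 1 — the OR of all inputs.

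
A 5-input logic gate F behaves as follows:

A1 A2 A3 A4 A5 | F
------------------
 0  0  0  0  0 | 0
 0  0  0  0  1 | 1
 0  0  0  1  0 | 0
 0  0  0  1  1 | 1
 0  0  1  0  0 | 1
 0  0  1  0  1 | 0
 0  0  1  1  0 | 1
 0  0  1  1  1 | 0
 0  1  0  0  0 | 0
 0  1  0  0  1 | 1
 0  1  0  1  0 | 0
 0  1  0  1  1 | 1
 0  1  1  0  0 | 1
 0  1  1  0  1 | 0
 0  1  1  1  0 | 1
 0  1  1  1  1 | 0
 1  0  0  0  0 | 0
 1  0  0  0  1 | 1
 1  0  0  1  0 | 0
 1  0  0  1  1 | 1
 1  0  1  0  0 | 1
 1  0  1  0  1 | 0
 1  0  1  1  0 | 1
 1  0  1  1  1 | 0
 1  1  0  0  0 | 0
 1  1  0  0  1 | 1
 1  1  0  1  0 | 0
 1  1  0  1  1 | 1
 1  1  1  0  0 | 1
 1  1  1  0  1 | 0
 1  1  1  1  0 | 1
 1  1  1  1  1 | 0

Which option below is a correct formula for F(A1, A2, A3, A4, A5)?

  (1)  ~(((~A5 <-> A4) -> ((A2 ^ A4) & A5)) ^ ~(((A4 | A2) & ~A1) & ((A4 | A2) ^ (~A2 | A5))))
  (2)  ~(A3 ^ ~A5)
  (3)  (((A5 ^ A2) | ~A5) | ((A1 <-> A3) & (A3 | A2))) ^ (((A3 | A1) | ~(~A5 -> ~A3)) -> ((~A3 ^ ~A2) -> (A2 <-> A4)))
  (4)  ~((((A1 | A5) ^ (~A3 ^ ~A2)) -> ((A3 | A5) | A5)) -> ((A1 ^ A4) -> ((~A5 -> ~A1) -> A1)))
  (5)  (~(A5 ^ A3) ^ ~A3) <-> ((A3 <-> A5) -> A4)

(1): at (0,0,0,0,0) it gives 1, but F = 0 — eliminated.
(3): at (0,0,0,0,1) it gives 0, but F = 1 — eliminated.
(4): at (0,0,0,0,1) it gives 0, but F = 1 — eliminated.
(5): at (0,0,0,0,0) it gives 1, but F = 0 — eliminated.
That leaves (2). Evaluating it on every row reproduces the table of F exactly.

2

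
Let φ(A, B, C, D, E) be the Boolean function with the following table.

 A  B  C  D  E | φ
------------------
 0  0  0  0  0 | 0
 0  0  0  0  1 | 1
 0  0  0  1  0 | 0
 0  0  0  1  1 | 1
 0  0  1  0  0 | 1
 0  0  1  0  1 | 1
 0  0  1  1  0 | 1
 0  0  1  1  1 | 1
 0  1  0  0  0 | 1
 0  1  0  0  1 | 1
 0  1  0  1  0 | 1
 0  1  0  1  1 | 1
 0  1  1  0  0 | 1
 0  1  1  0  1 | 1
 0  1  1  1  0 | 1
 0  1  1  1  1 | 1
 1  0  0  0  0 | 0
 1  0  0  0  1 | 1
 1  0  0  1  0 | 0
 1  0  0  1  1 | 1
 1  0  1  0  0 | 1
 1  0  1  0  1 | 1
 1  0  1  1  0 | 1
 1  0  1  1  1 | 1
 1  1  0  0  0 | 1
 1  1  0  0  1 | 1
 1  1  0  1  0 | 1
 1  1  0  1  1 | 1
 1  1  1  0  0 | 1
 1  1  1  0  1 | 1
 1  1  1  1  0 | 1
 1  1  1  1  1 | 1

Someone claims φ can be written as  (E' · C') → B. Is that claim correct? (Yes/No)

Test each input against both φ and the formula:
  A=0, B=0, C=0, D=0, E=0: formula gives 0, φ = 0 ✓
  A=0, B=0, C=0, D=0, E=1: formula gives 1, φ = 1 ✓
  A=0, B=0, C=0, D=1, E=0: formula gives 0, φ = 0 ✓
  A=0, B=0, C=0, D=1, E=1: formula gives 1, φ = 1 ✓
  …and likewise for the remaining 28 rows.
All 32 rows match — the expression computes φ exactly.

Yes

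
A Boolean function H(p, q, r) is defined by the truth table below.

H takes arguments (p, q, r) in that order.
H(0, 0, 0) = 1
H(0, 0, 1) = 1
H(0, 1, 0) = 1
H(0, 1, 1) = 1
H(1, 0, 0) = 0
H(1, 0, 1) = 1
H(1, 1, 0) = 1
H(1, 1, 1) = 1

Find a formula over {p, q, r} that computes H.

H(p, q, r) = ~((p & ~q) & ~r)

H is 0 on exactly one input, (1,0,0), whose minterm is p·¬q·¬r. So H is the negation of that single conjunction.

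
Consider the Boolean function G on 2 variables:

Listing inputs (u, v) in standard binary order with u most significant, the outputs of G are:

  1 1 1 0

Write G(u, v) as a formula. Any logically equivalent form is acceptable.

Only row (1,1) gives 0. So G is 1 everywhere except there — the complement of the minterm u·v.

G(u, v) = ~(u & v)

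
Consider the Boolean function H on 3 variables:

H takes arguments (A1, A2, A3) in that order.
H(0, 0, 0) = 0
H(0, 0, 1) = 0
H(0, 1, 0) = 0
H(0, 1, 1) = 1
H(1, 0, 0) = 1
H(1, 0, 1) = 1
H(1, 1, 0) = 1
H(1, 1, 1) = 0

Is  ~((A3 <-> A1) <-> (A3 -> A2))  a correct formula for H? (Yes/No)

Yes

Test each input against both H and the formula:
  A1=0, A2=0, A3=0: formula gives 0, H = 0 ✓
  A1=0, A2=0, A3=1: formula gives 0, H = 0 ✓
  A1=0, A2=1, A3=0: formula gives 0, H = 0 ✓
  A1=0, A2=1, A3=1: formula gives 1, H = 1 ✓
  A1=1, A2=0, A3=0: formula gives 1, H = 1 ✓
  …and likewise for the remaining 3 rows.
No disagreement on any input; they are logically equivalent.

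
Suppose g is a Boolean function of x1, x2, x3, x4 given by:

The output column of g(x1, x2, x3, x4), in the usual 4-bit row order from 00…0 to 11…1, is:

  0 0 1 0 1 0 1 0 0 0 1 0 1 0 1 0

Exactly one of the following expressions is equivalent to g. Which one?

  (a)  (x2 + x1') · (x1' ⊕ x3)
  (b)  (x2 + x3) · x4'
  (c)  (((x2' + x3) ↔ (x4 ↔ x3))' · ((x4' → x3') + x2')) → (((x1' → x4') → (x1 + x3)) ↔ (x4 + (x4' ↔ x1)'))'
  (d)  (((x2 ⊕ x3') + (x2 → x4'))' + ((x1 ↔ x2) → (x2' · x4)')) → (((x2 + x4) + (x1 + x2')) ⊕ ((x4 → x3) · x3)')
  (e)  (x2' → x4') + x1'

b

(a) disagrees with g on (0,0,0,0) (formula → 1, table → 0); rule it out.
(c) disagrees with g on (0,0,0,0) (formula → 1, table → 0); rule it out.
(d) disagrees with g on (0,0,0,1) (formula → 1, table → 0); rule it out.
(e) disagrees with g on (0,0,0,0) (formula → 1, table → 0); rule it out.
That leaves (b). Evaluating it on every row reproduces the table of g exactly.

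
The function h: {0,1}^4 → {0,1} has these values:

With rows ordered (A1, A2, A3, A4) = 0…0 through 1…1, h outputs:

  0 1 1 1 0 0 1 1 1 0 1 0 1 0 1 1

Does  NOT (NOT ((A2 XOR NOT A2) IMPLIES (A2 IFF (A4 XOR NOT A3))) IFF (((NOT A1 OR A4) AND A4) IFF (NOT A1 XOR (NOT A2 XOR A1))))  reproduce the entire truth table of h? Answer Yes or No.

Test each input against both h and the formula:
  A1=0, A2=0, A3=0, A4=0: formula gives 0, h = 0 ✓
  A1=0, A2=0, A3=0, A4=1: formula gives 0, but h = 1 ✗
Since they disagree at (0,0,0,1), the expression is not a correct formula for h.

No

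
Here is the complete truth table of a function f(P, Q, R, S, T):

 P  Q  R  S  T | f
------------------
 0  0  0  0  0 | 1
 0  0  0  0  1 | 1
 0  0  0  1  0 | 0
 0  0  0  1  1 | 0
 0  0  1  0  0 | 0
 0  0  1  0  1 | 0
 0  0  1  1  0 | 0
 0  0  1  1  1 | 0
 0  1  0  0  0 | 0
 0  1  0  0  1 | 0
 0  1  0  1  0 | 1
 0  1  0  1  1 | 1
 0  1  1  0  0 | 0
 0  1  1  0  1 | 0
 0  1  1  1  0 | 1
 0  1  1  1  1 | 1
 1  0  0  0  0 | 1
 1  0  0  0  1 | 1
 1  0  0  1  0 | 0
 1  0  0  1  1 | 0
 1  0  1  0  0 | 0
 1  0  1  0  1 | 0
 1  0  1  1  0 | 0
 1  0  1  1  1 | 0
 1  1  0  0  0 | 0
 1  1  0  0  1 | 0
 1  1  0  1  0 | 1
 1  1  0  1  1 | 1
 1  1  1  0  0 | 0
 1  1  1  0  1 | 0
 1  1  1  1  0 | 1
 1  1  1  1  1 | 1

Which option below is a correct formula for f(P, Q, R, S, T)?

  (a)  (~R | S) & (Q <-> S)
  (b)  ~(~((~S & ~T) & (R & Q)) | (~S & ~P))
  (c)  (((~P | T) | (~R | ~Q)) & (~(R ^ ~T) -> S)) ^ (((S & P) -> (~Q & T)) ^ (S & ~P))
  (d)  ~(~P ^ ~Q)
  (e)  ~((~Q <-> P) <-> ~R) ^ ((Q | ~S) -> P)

(b): at (0,0,0,0,0) it gives 0, but f = 1 — eliminated.
(c): at (0,0,0,0,0) it gives 0, but f = 1 — eliminated.
(d): at (0,0,0,1,0) it gives 1, but f = 0 — eliminated.
(e): at (0,0,1,1,0) it gives 1, but f = 0 — eliminated.
That leaves (a). Evaluating it on every row reproduces the table of f exactly.

a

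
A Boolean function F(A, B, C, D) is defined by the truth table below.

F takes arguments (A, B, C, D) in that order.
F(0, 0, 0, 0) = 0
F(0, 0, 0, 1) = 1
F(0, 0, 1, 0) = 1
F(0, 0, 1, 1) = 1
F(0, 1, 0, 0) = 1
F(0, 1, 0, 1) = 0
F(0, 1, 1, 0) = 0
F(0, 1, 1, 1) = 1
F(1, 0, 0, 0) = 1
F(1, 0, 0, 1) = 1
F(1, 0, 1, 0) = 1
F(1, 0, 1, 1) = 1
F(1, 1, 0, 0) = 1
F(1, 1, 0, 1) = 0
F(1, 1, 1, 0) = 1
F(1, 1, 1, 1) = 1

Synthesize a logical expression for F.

F is 0 on only 4 rows — (0,0,0,0), (0,1,0,1), (0,1,1,0), (1,1,0,1). Writing each as a minterm (¬A·¬B·¬C·¬D, ¬A·B·¬C·D, ¬A·B·C·¬D, A·B·¬C·D) and OR-ing them characterizes exactly where F=0, so F is the negation of that disjunction.

F(A, B, C, D) = not ((((((not A and not B) and not C) and not D) or (((not A and B) and not C) and D)) or (((not A and B) and C) and not D)) or (((A and B) and not C) and D))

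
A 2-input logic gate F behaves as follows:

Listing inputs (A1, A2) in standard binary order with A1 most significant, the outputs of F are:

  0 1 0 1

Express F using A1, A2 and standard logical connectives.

F(A1, A2) = (A1' · A2) + (A1 · A2)

F=1 on 2 inputs: (0,1), (1,1). Reading each as a conjunction of literals (¬A1·A2, A1·A2) and taking the OR gives the canonical DNF.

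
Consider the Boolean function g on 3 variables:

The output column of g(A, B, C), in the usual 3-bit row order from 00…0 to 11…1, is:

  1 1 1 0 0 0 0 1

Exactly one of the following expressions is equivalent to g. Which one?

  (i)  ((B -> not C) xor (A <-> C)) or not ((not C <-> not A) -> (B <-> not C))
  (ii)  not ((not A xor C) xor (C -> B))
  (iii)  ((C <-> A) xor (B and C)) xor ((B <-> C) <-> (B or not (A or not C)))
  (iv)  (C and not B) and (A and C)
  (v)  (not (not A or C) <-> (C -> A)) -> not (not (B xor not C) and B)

ii

(i): at (0,1,0) it gives 0, but g = 1 — eliminated.
(iii): at (0,0,1) it gives 0, but g = 1 — eliminated.
(iv): at (0,0,0) it gives 0, but g = 1 — eliminated.
(v): at (0,1,1) it gives 1, but g = 0 — eliminated.
That leaves (ii). Evaluating it on every row reproduces the table of g exactly.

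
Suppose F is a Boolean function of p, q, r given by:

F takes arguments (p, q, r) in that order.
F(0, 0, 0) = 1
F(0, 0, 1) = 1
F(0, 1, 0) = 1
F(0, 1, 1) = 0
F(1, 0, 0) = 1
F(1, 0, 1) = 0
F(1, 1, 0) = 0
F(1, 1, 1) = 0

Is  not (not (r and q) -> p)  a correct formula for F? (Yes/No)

No

Check the formula against F row by row:
  p=0, q=0, r=0: formula gives 1, F = 1 ✓
  p=0, q=0, r=1: formula gives 1, F = 1 ✓
  p=0, q=1, r=0: formula gives 1, F = 1 ✓
  p=0, q=1, r=1: formula gives 0, F = 0 ✓
  p=1, q=0, r=0: formula gives 0, but F = 1 ✗
Row (1,0,0) is a counterexample, so the formula is not equivalent to F.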